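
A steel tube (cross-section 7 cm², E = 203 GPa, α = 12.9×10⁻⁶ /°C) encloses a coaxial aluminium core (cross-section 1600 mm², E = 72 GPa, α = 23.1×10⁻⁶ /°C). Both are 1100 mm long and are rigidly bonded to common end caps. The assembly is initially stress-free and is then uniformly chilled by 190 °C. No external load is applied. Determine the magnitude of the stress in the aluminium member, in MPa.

The aluminium has the larger α, so on cooling it would change length more than the steel if both were free. The rigid plates force a common final length, so the aluminium is put into tension and the steel into compression, with equal and opposite forces P (no external load).
Setting the final lengths equal and cancelling L: (α₁ − α₂)ΔT = P/(A₁E₁) + P/(A₂E₂).
|α₁ − α₂|·ΔT = 10.2×10⁻⁶ × 190 = 0.001938.
1/(A₁E₁) + 1/(A₂E₂) = 1/(700×203×10³) + 1/(1600×72×10³) = 1.572×10⁻⁸ N⁻¹.
P = 0.001938 / 1.572×10⁻⁸ = 123300 N = 123.3 kN.
σ_{aluminium} = P/A₂ = 123300/1600 = 77.06 MPa, tensile.

σ ≈ 77.1 MPa (tensile)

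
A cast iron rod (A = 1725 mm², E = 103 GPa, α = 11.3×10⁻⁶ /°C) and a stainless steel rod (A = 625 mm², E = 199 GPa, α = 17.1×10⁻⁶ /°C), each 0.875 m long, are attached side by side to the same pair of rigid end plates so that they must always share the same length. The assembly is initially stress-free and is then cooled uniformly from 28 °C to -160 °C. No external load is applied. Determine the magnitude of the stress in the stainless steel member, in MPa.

σ ≈ 128 MPa (tensile)

The stainless steel has the larger α, so on cooling it would change length more than the cast iron if both were free. The rigid plates force a common final length, so the stainless steel is put into tension and the cast iron into compression, with equal and opposite forces P (no external load).
Setting the final lengths equal and cancelling L: (α₁ − α₂)ΔT = P/(A₁E₁) + P/(A₂E₂).
|α₁ − α₂|·ΔT = 5.8×10⁻⁶ × 188 = 0.00109.
1/(A₁E₁) + 1/(A₂E₂) = 1/(1725×103×10³) + 1/(625×199×10³) = 1.367×10⁻⁸ N⁻¹.
P = 0.00109 / 1.367×10⁻⁸ = 79770 N = 79.77 kN.
σ_{stainless steel} = P/A₂ = 79770/625 = 127.6 MPa, tensile.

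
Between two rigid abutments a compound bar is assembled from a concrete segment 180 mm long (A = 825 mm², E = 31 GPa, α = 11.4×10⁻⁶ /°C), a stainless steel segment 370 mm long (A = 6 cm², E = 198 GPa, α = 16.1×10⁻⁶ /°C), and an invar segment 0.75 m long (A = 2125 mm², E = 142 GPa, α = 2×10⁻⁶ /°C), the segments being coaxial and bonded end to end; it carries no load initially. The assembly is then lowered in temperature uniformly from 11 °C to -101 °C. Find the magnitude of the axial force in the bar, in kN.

P ≈ 84.3 kN (tensile)

Free thermal contraction of the whole bar: Σ αᵢΔT Lᵢ = 11.4×10⁻⁶×112×180 + 16.1×10⁻⁶×112×370 + 2×10⁻⁶×112×750 = 1.065 mm.
Since the ends are fixed, an axial force P builds up, equal in every segment, with P · Σ Lᵢ/(AᵢEᵢ) = δ_free.
The series flexibility is Σ Lᵢ/(AᵢEᵢ) = 180/(825×31×10³) + 370/(600×198×10³) + 750/(2125×142×10³) = 1.264×10⁻⁵ mm/N.
Hence P = δ_free / Σ(L/AE) = 1.065/1.264×10⁻⁵ = 84.27 kN (tensile).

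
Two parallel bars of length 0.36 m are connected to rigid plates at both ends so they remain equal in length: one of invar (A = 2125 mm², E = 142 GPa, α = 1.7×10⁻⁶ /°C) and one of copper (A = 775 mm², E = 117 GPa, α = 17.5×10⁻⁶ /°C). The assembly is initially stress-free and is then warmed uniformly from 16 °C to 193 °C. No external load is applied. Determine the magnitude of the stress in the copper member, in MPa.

σ ≈ 252 MPa (compressive)

Equilibrium of a rigid end plate with no external load gives equal and opposite internal forces ±P in the two members. Since α_{copper} > α_{invar}, heating drives the copper into compression and the invar into tension.
Compatibility of the two members (thermal + elastic change equal): (α₁ − α₂)ΔT = P·[1/(A₁E₁) + 1/(A₂E₂)].
|α₁ − α₂|·ΔT = 15.8×10⁻⁶ × 177 = 0.002797.
1/(A₁E₁) + 1/(A₂E₂) = 1/(2125×142×10³) + 1/(775×117×10³) = 1.434×10⁻⁸ N⁻¹.
So P = 0.002797 / 1.434×10⁻⁸ = 195 kN.
σ_{copper} = P/A₂ = 195000/775 = 251.6 MPa, compressive.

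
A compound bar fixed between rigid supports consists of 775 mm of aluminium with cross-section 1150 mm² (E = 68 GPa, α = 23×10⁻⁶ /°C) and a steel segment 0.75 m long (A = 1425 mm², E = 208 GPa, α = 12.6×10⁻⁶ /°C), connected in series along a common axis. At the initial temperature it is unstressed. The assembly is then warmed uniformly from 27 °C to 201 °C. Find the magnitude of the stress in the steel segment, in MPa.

If the supports were absent, the total length change would be Σ αᵢΔT Lᵢ = 23×10⁻⁶×174×775 + 12.6×10⁻⁶×174×750 = 4.746 mm.
The rigid supports impose zero overall length change; the single axial force P common to all segments must satisfy P Σ Lᵢ/(AᵢEᵢ) = δ_free.
Σ Lᵢ/(AᵢEᵢ) = 775/(1150×68×10³) + 750/(1425×208×10³) = 1.244×10⁻⁵ mm/N.
Hence P = δ_free / Σ(L/AE) = 4.746/1.244×10⁻⁵ = 381.5 kN (compressive).
σ_{steel} = P / A = 381500 / 1425 = 267.7 MPa.

σ ≈ 268 MPa (compressive)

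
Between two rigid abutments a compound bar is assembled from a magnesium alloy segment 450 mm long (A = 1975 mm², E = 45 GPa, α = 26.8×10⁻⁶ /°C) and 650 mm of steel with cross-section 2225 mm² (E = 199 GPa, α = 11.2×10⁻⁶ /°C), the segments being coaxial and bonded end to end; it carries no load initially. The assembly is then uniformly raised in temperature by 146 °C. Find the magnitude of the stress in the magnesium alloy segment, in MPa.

If the supports were absent, the total length change would be Σ αᵢΔT Lᵢ = 26.8×10⁻⁶×146×450 + 11.2×10⁻⁶×146×650 = 2.824 mm.
The rigid supports impose zero overall length change; the single axial force P common to all segments must satisfy P Σ Lᵢ/(AᵢEᵢ) = δ_free.
The series flexibility is Σ Lᵢ/(AᵢEᵢ) = 450/(1975×45×10³) + 650/(2225×199×10³) = 6.531×10⁻⁶ mm/N.
P = 2.824 / 6.531×10⁻⁶ = 432300 N = 432.3 kN, compressive.
σ_{magnesium alloy} = P / A = 432300 / 1975 = 218.9 MPa.

σ ≈ 219 MPa (compressive)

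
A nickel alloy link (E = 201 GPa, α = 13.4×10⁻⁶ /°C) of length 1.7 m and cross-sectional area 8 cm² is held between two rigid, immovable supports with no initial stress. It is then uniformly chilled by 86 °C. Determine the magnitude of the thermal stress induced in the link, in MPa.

σ ≈ 232 MPa (tensile)

The supports are rigid, so the total axial strain is zero. The restrained thermal strain is ε = αΔT = 13.4×10⁻⁶ × 86 = 1152.4×10⁻⁶.
The stress required to suppress this strain is σ = Eε = 201×10³ × 1152.4×10⁻⁶ = 231.6 MPa, tensile since the link is trying to contract.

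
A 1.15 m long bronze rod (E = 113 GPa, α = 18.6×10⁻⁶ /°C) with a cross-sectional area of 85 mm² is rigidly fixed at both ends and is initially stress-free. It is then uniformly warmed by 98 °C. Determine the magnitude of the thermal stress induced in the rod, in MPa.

σ ≈ 206 MPa (compressive)

The supports are rigid, so the total axial strain is zero. The restrained thermal strain is ε = αΔT = 18.6×10⁻⁶ × 98 = 1822.8×10⁻⁶.
Hence σ = E·αΔT = 113×10³ × 1822.8×10⁻⁶ = 206 MPa, compressive.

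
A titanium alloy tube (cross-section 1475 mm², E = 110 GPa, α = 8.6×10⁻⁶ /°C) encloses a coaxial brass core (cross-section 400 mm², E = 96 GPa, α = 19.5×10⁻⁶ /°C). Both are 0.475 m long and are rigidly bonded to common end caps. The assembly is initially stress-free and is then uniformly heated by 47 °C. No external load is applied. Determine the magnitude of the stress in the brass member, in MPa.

σ ≈ 39.8 MPa (compressive)

Equilibrium of a rigid end plate with no external load gives equal and opposite internal forces ±P in the two members. Since α_{brass} > α_{titanium alloy}, heating drives the brass into compression and the titanium alloy into tension.
Setting the final lengths equal and cancelling L: (α₁ − α₂)ΔT = P/(A₁E₁) + P/(A₂E₂).
|α₁ − α₂|·ΔT = 10.9×10⁻⁶ × 47 = 0.0005123.
1/(A₁E₁) + 1/(A₂E₂) = 1/(1475×110×10³) + 1/(400×96×10³) = 3.22×10⁻⁸ N⁻¹.
P = 0.0005123 / 3.22×10⁻⁸ = 15910 N = 15.91 kN.
σ_{brass} = P/A₂ = 15910/400 = 39.77 MPa, compressive.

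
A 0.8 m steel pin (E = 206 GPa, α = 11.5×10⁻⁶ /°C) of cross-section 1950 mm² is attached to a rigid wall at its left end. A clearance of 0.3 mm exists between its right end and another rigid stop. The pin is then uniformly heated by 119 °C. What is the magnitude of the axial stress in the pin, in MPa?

σ ≈ 205 MPa (compressive)

If the wall were absent the pin would grow by αΔT L = 11.5×10⁻⁶ × 119 × 800 = 1.095 mm.
This exceeds the 0.3 mm gap, so the wall pushes back. The portion of expansion that must be recovered elastically is δ_free − gap = 1.095 − 0.3 = 0.7948 mm.
So σ = E(δ_free − g)/L = 206×10³ × 0.7948/800 = 204.7 MPa.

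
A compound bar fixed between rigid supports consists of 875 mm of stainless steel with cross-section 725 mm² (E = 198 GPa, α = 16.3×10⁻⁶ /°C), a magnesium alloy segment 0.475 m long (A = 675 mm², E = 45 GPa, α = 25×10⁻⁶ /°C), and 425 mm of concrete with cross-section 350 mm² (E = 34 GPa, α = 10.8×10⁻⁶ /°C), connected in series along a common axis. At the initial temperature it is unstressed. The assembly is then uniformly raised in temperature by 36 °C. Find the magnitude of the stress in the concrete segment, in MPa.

Free thermal expansion of the whole bar: Σ αᵢΔT Lᵢ = 16.3×10⁻⁶×36×875 + 25×10⁻⁶×36×475 + 10.8×10⁻⁶×36×425 = 1.106 mm.
Since the ends are fixed, an axial force P builds up, equal in every segment, with P · Σ Lᵢ/(AᵢEᵢ) = δ_free.
The series flexibility is Σ Lᵢ/(AᵢEᵢ) = 875/(725×198×10³) + 475/(675×45×10³) + 425/(350×34×10³) = 5.745×10⁻⁵ mm/N.
Hence P = δ_free / Σ(L/AE) = 1.106/5.745×10⁻⁵ = 19.26 kN (compressive).
σ_{concrete} = P / A = 19260 / 350 = 55.02 MPa.

σ ≈ 55 MPa (compressive)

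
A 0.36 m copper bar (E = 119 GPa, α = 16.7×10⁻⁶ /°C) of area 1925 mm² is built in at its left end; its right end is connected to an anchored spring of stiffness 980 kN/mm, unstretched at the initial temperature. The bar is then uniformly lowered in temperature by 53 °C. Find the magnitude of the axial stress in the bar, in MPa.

σ ≈ 63.9 MPa (tensile)

If the spring were absent the bar would shorten by αΔT L = 16.7×10⁻⁶ × 53 × 360 = 0.3186 mm.
Let P be the tensile force in the spring. The bar extends elastically by PL/(AE) and the spring stretches by P/k; together these equal δ_free.
So P = δ_free / [L/(AE) + 1/k] = 0.3186 / [ 360/(1925×119×10³) + 1/(980×10³) ].
P = 0.3186 / 2.592×10⁻⁶ = 122900 N.
σ = P/A = 122900/1925 = 63.86 MPa.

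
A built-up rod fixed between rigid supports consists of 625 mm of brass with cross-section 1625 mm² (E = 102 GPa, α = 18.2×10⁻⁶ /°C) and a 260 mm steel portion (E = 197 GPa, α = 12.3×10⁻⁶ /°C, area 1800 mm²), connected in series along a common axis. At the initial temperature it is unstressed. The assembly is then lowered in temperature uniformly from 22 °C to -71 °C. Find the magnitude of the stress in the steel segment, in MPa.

With the walls removed the bar would change length by δ_free = Σ αᵢΔT Lᵢ = 18.2×10⁻⁶×93×625 + 12.3×10⁻⁶×93×260 = 1.355 mm.
The rigid supports impose zero overall length change; the single axial force P common to all segments must satisfy P Σ Lᵢ/(AᵢEᵢ) = δ_free.
The series flexibility is Σ Lᵢ/(AᵢEᵢ) = 625/(1625×102×10³) + 260/(1800×197×10³) = 4.504×10⁻⁶ mm/N.
So P = 1.355 / 4.504×10⁻⁶ = 300.9 kN, tensile.
σ_{steel} = P / A = 300900 / 1800 = 167.2 MPa.

σ ≈ 167 MPa (tensile)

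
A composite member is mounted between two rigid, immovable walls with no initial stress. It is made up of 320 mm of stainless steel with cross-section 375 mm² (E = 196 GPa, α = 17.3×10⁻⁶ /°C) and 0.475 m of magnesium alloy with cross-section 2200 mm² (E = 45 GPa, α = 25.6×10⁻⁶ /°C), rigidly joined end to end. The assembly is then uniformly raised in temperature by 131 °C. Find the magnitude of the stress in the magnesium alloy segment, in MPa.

σ ≈ 115 MPa (compressive)

If the supports were absent, the total length change would be Σ αᵢΔT Lᵢ = 17.3×10⁻⁶×131×320 + 25.6×10⁻⁶×131×475 = 2.318 mm.
The rigid supports impose zero overall length change; the single axial force P common to all segments must satisfy P Σ Lᵢ/(AᵢEᵢ) = δ_free.
Σ Lᵢ/(AᵢEᵢ) = 320/(375×196×10³) + 475/(2200×45×10³) = 9.152×10⁻⁶ mm/N.
So P = 2.318 / 9.152×10⁻⁶ = 253.3 kN, compressive.
σ_{magnesium alloy} = P / A = 253300 / 2200 = 115.1 MPa.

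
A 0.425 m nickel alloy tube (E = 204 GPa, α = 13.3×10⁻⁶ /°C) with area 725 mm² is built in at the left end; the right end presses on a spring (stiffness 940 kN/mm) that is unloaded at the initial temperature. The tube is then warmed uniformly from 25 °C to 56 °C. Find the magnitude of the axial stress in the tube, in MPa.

Free thermal expansion: δ_free = αΔT L = 13.3×10⁻⁶ × 31 × 425 = 0.1752 mm.
With a force P in the spring, the elastic change of the tube is PL/(AE) and that of the spring is P/k; compatibility requires their sum to equal δ_free.
P [ L/(AE) + 1/k ] = δ_free → P [ 425/(725×204×10³) + 1/(940×10³) ] = 0.1752.
P = 0.1752 / 3.937×10⁻⁶ = 44500 N.
σ = P/A = 44500/725 = 61.38 MPa.

σ ≈ 61.4 MPa (compressive)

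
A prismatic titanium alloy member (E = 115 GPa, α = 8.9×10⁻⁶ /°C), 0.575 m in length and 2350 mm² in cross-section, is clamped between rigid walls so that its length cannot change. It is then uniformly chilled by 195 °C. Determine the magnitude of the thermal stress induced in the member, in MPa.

Because both ends are immovable the net strain is zero, and the suppressed thermal strain is αΔT = 8.9×10⁻⁶ × 195 = 1735.5×10⁻⁶.
Hence σ = E·αΔT = 115×10³ × 1735.5×10⁻⁶ = 199.6 MPa, tensile.

σ ≈ 200 MPa (tensile)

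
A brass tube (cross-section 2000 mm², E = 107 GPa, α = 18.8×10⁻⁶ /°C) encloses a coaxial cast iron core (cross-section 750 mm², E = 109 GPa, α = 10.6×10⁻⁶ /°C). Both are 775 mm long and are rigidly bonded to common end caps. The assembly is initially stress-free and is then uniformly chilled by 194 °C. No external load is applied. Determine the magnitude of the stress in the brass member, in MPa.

σ ≈ 47.1 MPa (tensile)

Both members must finish at the same length. With the larger α, the brass tends to over-contract; the plates restrain it, putting the brass in tension and the cast iron in compression. With no external load the two internal forces are equal and opposite, magnitude P.
Compatibility of the two members (thermal + elastic change equal): (α₁ − α₂)ΔT = P·[1/(A₁E₁) + 1/(A₂E₂)].
|α₁ − α₂|·ΔT = 8.2×10⁻⁶ × 194 = 0.001591.
1/(A₁E₁) + 1/(A₂E₂) = 1/(2000×107×10³) + 1/(750×109×10³) = 1.691×10⁻⁸ N⁻¹.
P = 0.001591 / 1.691×10⁻⁸ = 94100 N = 94.1 kN.
σ_{brass} = P/A₁ = 94100/2000 = 47.05 MPa, tensile.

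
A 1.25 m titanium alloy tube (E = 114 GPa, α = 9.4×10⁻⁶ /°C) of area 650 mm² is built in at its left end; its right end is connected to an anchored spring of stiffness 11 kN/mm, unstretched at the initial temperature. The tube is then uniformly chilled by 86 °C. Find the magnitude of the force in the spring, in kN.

P ≈ 9.38 kN

If the spring were absent the tube would shorten by αΔT L = 9.4×10⁻⁶ × 86 × 1250 = 1.01 mm.
With a force P in the spring, the elastic change of the tube is PL/(AE) and that of the spring is P/k; compatibility requires their sum to equal δ_free.
So P = δ_free / [L/(AE) + 1/k] = 1.01 / [ 1250/(650×114×10³) + 1/(11×10³) ].
P = 1.01 / 0.0001078 = 9376 N.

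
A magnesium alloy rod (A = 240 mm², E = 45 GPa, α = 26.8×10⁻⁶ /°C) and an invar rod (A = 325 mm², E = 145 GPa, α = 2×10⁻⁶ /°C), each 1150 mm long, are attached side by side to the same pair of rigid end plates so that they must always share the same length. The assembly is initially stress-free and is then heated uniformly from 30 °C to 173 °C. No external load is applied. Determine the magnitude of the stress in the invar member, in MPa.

Both members must finish at the same length. With the larger α, the magnesium alloy tends to over-expand; the plates restrain it, putting the magnesium alloy in compression and the invar in tension. With no external load the two internal forces are equal and opposite, magnitude P.
Setting the final lengths equal and cancelling L: (α₁ − α₂)ΔT = P/(A₁E₁) + P/(A₂E₂).
|α₁ − α₂|·ΔT = 24.8×10⁻⁶ × 143 = 0.003546.
1/(A₁E₁) + 1/(A₂E₂) = 1/(240×45×10³) + 1/(325×145×10³) = 1.138×10⁻⁷ N⁻¹.
So P = 0.003546 / 1.138×10⁻⁷ = 31.16 kN.
σ_{invar} = P/A₂ = 31160/325 = 95.88 MPa, tensile.

σ ≈ 95.9 MPa (tensile)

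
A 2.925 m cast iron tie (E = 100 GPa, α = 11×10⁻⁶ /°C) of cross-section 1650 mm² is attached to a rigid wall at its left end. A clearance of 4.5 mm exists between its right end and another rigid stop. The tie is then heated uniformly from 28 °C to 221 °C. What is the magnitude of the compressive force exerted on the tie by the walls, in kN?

Unrestrained expansion: δ_free = αΔT L = 11×10⁻⁶ × 193 × 2925 = 6.21 mm.
The gap closes (δ_free > 4.5 mm) and the wall then resists a further 6.21 − 4.5 = 1.71 mm of expansion.
That suppressed elongation corresponds to σ = E·Δ/L = 100×10³ × 1.71/2925 = 58.45 MPa.
Force on the wall = σA = 58.45 × 1650 mm² = 96.45 kN.

P ≈ 96.4 kN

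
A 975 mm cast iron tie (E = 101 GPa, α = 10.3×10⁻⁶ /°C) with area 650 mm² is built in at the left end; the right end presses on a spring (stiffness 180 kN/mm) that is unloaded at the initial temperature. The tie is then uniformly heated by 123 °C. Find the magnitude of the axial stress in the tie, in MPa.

σ ≈ 93.1 MPa (compressive)

Free thermal expansion: δ_free = αΔT L = 10.3×10⁻⁶ × 123 × 975 = 1.235 mm.
Let P be the compressive force at the spring. The tie shortens elastically by PL/(AE) and the spring compresses by P/k; together these equal δ_free.
P [ L/(AE) + 1/k ] = δ_free → P [ 975/(650×101×10³) + 1/(180×10³) ] = 1.235.
P = 1.235 / 2.041×10⁻⁵ = 60530 N.
σ = P/A = 60530/650 = 93.12 MPa.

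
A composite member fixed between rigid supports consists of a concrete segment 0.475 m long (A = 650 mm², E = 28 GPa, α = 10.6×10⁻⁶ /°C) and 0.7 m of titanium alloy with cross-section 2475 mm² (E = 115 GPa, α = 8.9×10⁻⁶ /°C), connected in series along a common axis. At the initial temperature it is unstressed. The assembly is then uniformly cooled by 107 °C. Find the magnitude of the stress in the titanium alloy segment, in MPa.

With the walls removed the bar would change length by δ_free = Σ αᵢΔT Lᵢ = 10.6×10⁻⁶×107×475 + 8.9×10⁻⁶×107×700 = 1.205 mm.
The walls prevent any net length change, so an axial force P (same in every segment) develops. Compatibility: P · Σ Lᵢ/(AᵢEᵢ) = δ_free.
The series flexibility is Σ Lᵢ/(AᵢEᵢ) = 475/(650×28×10³) + 700/(2475×115×10³) = 2.856×10⁻⁵ mm/N.
Hence P = δ_free / Σ(L/AE) = 1.205/2.856×10⁻⁵ = 42.21 kN (tensile).
σ_{titanium alloy} = P / A = 42210 / 2475 = 17.05 MPa.

σ ≈ 17.1 MPa (tensile)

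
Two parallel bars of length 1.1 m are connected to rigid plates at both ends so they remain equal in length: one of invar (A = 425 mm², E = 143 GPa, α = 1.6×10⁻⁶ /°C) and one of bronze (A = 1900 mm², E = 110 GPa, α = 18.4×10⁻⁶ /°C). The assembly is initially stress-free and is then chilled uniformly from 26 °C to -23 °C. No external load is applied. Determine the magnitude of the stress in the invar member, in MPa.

Equilibrium of a rigid end plate with no external load gives equal and opposite internal forces ±P in the two members. Since α_{bronze} > α_{invar}, cooling drives the bronze into tension and the invar into compression.
Compatibility of the two members (thermal + elastic change equal): (α₁ − α₂)ΔT = P·[1/(A₁E₁) + 1/(A₂E₂)].
|α₁ − α₂|·ΔT = 16.8×10⁻⁶ × 49 = 0.0008232.
1/(A₁E₁) + 1/(A₂E₂) = 1/(425×143×10³) + 1/(1900×110×10³) = 2.124×10⁻⁸ N⁻¹.
P = 0.0008232 / 2.124×10⁻⁸ = 38760 N = 38.76 kN.
σ_{invar} = P/A₁ = 38760/425 = 91.2 MPa, compressive.

σ ≈ 91.2 MPa (compressive)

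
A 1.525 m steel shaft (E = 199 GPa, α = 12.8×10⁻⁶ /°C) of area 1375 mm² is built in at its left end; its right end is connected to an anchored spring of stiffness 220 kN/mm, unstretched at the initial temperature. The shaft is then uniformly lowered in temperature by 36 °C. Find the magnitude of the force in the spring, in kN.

P ≈ 69.4 kN

If the spring were absent the shaft would shorten by αΔT L = 12.8×10⁻⁶ × 36 × 1525 = 0.7027 mm.
Let P be the tensile force in the spring. The shaft extends elastically by PL/(AE) and the spring stretches by P/k; together these equal δ_free.
So P = δ_free / [L/(AE) + 1/k] = 0.7027 / [ 1525/(1375×199×10³) + 1/(220×10³) ].
P = 0.7027 / 1.012×10⁻⁵ = 69450 N.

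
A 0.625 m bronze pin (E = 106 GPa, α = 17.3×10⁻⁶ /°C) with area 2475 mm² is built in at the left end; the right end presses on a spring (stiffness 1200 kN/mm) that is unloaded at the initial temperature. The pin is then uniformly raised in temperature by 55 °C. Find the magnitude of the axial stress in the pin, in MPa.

Free thermal expansion: δ_free = αΔT L = 17.3×10⁻⁶ × 55 × 625 = 0.5947 mm.
With a force P in the spring, the elastic change of the pin is PL/(AE) and that of the spring is P/k; compatibility requires their sum to equal δ_free.
So P = δ_free / [L/(AE) + 1/k] = 0.5947 / [ 625/(2475×106×10³) + 1/(1200×10³) ].
P = 0.5947 / 3.216×10⁻⁶ = 184900 N.
σ = P/A = 184900/2475 = 74.72 MPa.

σ ≈ 74.7 MPa (compressive)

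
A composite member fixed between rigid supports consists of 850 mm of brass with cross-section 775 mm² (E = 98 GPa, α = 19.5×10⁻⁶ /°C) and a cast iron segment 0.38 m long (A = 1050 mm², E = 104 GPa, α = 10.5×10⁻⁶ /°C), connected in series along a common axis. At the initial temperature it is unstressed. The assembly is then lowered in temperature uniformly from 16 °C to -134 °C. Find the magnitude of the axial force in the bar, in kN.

P ≈ 210 kN (tensile)

With the walls removed the bar would change length by δ_free = Σ αᵢΔT Lᵢ = 19.5×10⁻⁶×150×850 + 10.5×10⁻⁶×150×380 = 3.085 mm.
Since the ends are fixed, an axial force P builds up, equal in every segment, with P · Σ Lᵢ/(AᵢEᵢ) = δ_free.
Σ Lᵢ/(AᵢEᵢ) = 850/(775×98×10³) + 380/(1050×104×10³) = 1.467×10⁻⁵ mm/N.
P = 3.085 / 1.467×10⁻⁵ = 210300 N = 210.3 kN, tensile.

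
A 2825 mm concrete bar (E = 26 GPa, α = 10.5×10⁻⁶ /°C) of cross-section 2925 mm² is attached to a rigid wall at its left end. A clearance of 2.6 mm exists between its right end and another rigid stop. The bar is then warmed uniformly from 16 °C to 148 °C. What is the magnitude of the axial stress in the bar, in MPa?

σ ≈ 12.1 MPa (compressive)

If the wall were absent the bar would grow by αΔT L = 10.5×10⁻⁶ × 132 × 2825 = 3.915 mm.
This exceeds the 2.6 mm gap, so the wall pushes back. The portion of expansion that must be recovered elastically is δ_free − gap = 3.915 − 2.6 = 1.315 mm.
Compatibility: PL/(AE) = 1.315 mm, so σ = P/A = E × (1.315/2825) = 12.11 MPa.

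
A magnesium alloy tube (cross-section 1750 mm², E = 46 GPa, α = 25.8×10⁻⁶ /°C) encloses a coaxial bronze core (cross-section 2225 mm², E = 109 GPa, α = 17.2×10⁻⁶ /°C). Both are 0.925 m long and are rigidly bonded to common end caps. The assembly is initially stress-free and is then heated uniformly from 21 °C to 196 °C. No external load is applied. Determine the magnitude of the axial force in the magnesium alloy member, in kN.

P ≈ 91 kN (compressive in the magnesium alloy)

The magnesium alloy has the larger α, so on heating it would change length more than the bronze if both were free. The rigid plates force a common final length, so the magnesium alloy is put into compression and the bronze into tension, with equal and opposite forces P (no external load).
Compatibility of the two members (thermal + elastic change equal): (α₁ − α₂)ΔT = P·[1/(A₁E₁) + 1/(A₂E₂)].
|α₁ − α₂|·ΔT = 8.6×10⁻⁶ × 175 = 0.001505.
1/(A₁E₁) + 1/(A₂E₂) = 1/(1750×46×10³) + 1/(2225×109×10³) = 1.655×10⁻⁸ N⁻¹.
So P = 0.001505 / 1.655×10⁻⁸ = 90.96 kN.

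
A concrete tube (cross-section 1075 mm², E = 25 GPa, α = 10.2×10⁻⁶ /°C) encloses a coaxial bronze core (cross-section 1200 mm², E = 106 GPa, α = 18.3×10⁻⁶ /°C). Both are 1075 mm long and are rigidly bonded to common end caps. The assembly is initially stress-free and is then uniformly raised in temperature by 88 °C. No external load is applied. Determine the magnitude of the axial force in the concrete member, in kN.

Equilibrium of a rigid end plate with no external load gives equal and opposite internal forces ±P in the two members. Since α_{bronze} > α_{concrete}, heating drives the bronze into compression and the concrete into tension.
Compatibility of the two members (thermal + elastic change equal): (α₁ − α₂)ΔT = P·[1/(A₁E₁) + 1/(A₂E₂)].
|α₁ − α₂|·ΔT = 8.1×10⁻⁶ × 88 = 0.0007128.
1/(A₁E₁) + 1/(A₂E₂) = 1/(1075×25×10³) + 1/(1200×106×10³) = 4.507×10⁻⁸ N⁻¹.
So P = 0.0007128 / 4.507×10⁻⁸ = 15.82 kN.

P ≈ 15.8 kN (tensile in the concrete)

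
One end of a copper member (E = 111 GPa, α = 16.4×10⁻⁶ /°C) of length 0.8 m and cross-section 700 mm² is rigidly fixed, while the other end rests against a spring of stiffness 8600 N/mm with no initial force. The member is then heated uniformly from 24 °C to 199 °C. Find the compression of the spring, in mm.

Free thermal expansion: δ_free = αΔT L = 16.4×10⁻⁶ × 175 × 800 = 2.296 mm.
With a force P in the spring, the elastic change of the member is PL/(AE) and that of the spring is P/k; compatibility requires their sum to equal δ_free.
So P = δ_free / [L/(AE) + 1/k] = 2.296 / [ 800/(700×111×10³) + 1/(8600) ].
P = 2.296 / 0.0001266 = 18140 N.
Spring compression = P/k = 18140/(8600) = 2.109 mm.

δ ≈ 2.11 mm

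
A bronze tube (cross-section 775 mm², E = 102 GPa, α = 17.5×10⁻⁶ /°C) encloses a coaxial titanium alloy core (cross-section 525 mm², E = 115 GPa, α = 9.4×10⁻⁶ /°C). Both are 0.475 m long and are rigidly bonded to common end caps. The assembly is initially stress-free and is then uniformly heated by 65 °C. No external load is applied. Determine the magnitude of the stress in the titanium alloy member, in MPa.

The bronze has the larger α, so on heating it would change length more than the titanium alloy if both were free. The rigid plates force a common final length, so the bronze is put into compression and the titanium alloy into tension, with equal and opposite forces P (no external load).
Equating the net (thermal + elastic) strains gives |α₁ − α₂|·ΔT = P·[1/(A₁E₁) + 1/(A₂E₂)].
|α₁ − α₂|·ΔT = 8.1×10⁻⁶ × 65 = 0.0005265.
1/(A₁E₁) + 1/(A₂E₂) = 1/(775×102×10³) + 1/(525×115×10³) = 2.921×10⁻⁸ N⁻¹.
So P = 0.0005265 / 2.921×10⁻⁸ = 18.02 kN.
σ_{titanium alloy} = P/A₂ = 18020/525 = 34.33 MPa, tensile.

σ ≈ 34.3 MPa (tensile)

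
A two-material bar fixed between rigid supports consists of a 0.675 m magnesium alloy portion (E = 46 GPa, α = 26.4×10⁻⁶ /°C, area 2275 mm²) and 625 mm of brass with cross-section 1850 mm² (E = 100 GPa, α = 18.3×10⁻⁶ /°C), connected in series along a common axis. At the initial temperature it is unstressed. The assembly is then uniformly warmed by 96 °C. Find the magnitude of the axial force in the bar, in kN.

P ≈ 286 kN (compressive)

With the walls removed the bar would change length by δ_free = Σ αᵢΔT Lᵢ = 26.4×10⁻⁶×96×675 + 18.3×10⁻⁶×96×625 = 2.809 mm.
The walls prevent any net length change, so an axial force P (same in every segment) develops. Compatibility: P · Σ Lᵢ/(AᵢEᵢ) = δ_free.
Σ Lᵢ/(AᵢEᵢ) = 675/(2275×46×10³) + 625/(1850×100×10³) = 9.828×10⁻⁶ mm/N.
So P = 2.809 / 9.828×10⁻⁶ = 285.8 kN, compressive.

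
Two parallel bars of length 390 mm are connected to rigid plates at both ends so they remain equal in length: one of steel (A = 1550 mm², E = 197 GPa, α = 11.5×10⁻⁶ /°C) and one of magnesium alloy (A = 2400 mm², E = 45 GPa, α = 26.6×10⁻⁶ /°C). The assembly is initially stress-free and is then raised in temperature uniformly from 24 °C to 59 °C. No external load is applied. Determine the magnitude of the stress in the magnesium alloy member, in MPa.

Equilibrium of a rigid end plate with no external load gives equal and opposite internal forces ±P in the two members. Since α_{magnesium alloy} > α_{steel}, heating drives the magnesium alloy into compression and the steel into tension.
Setting the final lengths equal and cancelling L: (α₁ − α₂)ΔT = P/(A₁E₁) + P/(A₂E₂).
|α₁ − α₂|·ΔT = 15.1×10⁻⁶ × 35 = 0.0005285.
1/(A₁E₁) + 1/(A₂E₂) = 1/(1550×197×10³) + 1/(2400×45×10³) = 1.253×10⁻⁸ N⁻¹.
So P = 0.0005285 / 1.253×10⁻⁸ = 42.16 kN.
σ_{magnesium alloy} = P/A₂ = 42160/2400 = 17.57 MPa, compressive.

σ ≈ 17.6 MPa (compressive)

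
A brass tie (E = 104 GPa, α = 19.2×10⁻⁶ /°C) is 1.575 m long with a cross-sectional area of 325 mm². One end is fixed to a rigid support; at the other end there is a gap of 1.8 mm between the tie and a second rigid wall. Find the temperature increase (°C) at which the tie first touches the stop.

ΔT ≈ 59.5 °C

The gap closes when αΔT L = 1.8 mm, since the tie is still unstressed at that instant.
So ΔT = g/(αL) = 1.8/(19.2×10⁻⁶ × 1575) = 59.52 °C.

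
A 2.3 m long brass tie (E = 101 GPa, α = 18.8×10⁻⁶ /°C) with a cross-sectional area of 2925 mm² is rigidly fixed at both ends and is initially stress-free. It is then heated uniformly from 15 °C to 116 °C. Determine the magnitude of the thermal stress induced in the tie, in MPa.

With length fixed, the mechanical strain must cancel the thermal strain αΔT = 18.8×10⁻⁶ × 101 = 1898.8×10⁻⁶.
Hence σ = E·αΔT = 101×10³ × 1898.8×10⁻⁶ = 191.8 MPa, compressive.

σ ≈ 192 MPa (compressive)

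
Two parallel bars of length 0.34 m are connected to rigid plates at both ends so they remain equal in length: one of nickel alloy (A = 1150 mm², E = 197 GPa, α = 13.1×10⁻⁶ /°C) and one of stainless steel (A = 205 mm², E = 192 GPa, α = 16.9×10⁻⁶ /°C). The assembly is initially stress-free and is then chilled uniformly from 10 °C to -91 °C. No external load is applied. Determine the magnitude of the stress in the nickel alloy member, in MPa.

σ ≈ 11.2 MPa (compressive)

Equilibrium of a rigid end plate with no external load gives equal and opposite internal forces ±P in the two members. Since α_{stainless steel} > α_{nickel alloy}, cooling drives the stainless steel into tension and the nickel alloy into compression.
Setting the final lengths equal and cancelling L: (α₁ − α₂)ΔT = P/(A₁E₁) + P/(A₂E₂).
|α₁ − α₂|·ΔT = 3.8×10⁻⁶ × 101 = 0.0003838.
1/(A₁E₁) + 1/(A₂E₂) = 1/(1150×197×10³) + 1/(205×192×10³) = 2.982×10⁻⁸ N⁻¹.
P = 0.0003838 / 2.982×10⁻⁸ = 12870 N = 12.87 kN.
σ_{nickel alloy} = P/A₁ = 12870/1150 = 11.19 MPa, compressive.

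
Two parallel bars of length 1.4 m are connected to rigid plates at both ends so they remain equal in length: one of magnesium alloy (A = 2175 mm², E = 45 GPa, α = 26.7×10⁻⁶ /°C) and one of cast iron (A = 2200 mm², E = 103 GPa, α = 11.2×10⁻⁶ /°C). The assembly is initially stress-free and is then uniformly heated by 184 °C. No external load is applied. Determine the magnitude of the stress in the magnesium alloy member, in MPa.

Equilibrium of a rigid end plate with no external load gives equal and opposite internal forces ±P in the two members. Since α_{magnesium alloy} > α_{cast iron}, heating drives the magnesium alloy into compression and the cast iron into tension.
Equating the net (thermal + elastic) strains gives |α₁ − α₂|·ΔT = P·[1/(A₁E₁) + 1/(A₂E₂)].
|α₁ − α₂|·ΔT = 15.5×10⁻⁶ × 184 = 0.002852.
1/(A₁E₁) + 1/(A₂E₂) = 1/(2175×45×10³) + 1/(2200×103×10³) = 1.463×10⁻⁸ N⁻¹.
P = 0.002852 / 1.463×10⁻⁸ = 194900 N = 194.9 kN.
σ_{magnesium alloy} = P/A₁ = 194900/2175 = 89.63 MPa, compressive.

σ ≈ 89.6 MPa (compressive)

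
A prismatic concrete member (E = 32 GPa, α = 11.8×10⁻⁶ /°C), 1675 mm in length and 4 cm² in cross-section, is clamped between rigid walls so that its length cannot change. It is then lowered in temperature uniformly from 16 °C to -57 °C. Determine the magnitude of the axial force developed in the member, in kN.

P ≈ 11 kN (tensile)

Full restraint means ε = 0, so the stress is σ = EαΔT = 32×10³ × 11.8×10⁻⁶ × 73 = 27.56 MPa.
Axial force P = σA = 27.56 × 400 = 11030 N = 11.03 kN, tensile.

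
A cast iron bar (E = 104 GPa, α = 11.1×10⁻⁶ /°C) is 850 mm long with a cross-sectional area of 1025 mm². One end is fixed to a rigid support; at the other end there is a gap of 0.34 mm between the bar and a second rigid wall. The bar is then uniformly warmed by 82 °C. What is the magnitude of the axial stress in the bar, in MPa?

Unrestrained expansion: δ_free = αΔT L = 11.1×10⁻⁶ × 82 × 850 = 0.7737 mm.
The gap closes (δ_free > 0.34 mm) and the wall then resists a further 0.7737 − 0.34 = 0.4337 mm of expansion.
So σ = E(δ_free − g)/L = 104×10³ × 0.4337/850 = 53.06 MPa.

σ ≈ 53.1 MPa (compressive)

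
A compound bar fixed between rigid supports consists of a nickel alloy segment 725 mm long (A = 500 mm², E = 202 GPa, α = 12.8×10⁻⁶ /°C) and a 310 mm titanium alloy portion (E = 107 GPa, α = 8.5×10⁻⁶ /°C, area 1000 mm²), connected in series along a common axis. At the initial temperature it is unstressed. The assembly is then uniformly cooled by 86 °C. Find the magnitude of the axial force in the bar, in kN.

With the walls removed the bar would change length by δ_free = Σ αᵢΔT Lᵢ = 12.8×10⁻⁶×86×725 + 8.5×10⁻⁶×86×310 = 1.025 mm.
The rigid supports impose zero overall length change; the single axial force P common to all segments must satisfy P Σ Lᵢ/(AᵢEᵢ) = δ_free.
The series flexibility is Σ Lᵢ/(AᵢEᵢ) = 725/(500×202×10³) + 310/(1000×107×10³) = 1.008×10⁻⁵ mm/N.
So P = 1.025 / 1.008×10⁻⁵ = 101.7 kN, tensile.

P ≈ 102 kN (tensile)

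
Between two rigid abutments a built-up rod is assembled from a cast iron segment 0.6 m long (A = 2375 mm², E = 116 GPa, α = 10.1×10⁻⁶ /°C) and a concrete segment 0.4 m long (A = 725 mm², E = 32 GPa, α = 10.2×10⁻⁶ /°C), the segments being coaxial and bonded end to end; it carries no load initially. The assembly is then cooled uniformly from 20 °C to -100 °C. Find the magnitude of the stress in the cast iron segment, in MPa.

σ ≈ 26.4 MPa (tensile)

Free thermal contraction of the whole bar: Σ αᵢΔT Lᵢ = 10.1×10⁻⁶×120×600 + 10.2×10⁻⁶×120×400 = 1.217 mm.
Since the ends are fixed, an axial force P builds up, equal in every segment, with P · Σ Lᵢ/(AᵢEᵢ) = δ_free.
Σ Lᵢ/(AᵢEᵢ) = 600/(2375×116×10³) + 400/(725×32×10³) = 1.942×10⁻⁵ mm/N.
Hence P = δ_free / Σ(L/AE) = 1.217/1.942×10⁻⁵ = 62.66 kN (tensile).
σ_{cast iron} = P / A = 62660 / 2375 = 26.38 MPa.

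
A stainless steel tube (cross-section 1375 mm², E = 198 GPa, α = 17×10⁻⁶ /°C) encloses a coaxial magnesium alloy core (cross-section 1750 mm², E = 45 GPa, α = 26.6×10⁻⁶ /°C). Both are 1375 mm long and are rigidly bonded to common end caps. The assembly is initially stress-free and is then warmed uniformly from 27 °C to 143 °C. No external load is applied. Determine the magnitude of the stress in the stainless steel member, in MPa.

Both members must finish at the same length. With the larger α, the magnesium alloy tends to over-expand; the plates restrain it, putting the magnesium alloy in compression and the stainless steel in tension. With no external load the two internal forces are equal and opposite, magnitude P.
Setting the final lengths equal and cancelling L: (α₁ − α₂)ΔT = P/(A₁E₁) + P/(A₂E₂).
|α₁ − α₂|·ΔT = 9.6×10⁻⁶ × 116 = 0.001114.
1/(A₁E₁) + 1/(A₂E₂) = 1/(1375×198×10³) + 1/(1750×45×10³) = 1.637×10⁻⁸ N⁻¹.
P = 0.001114 / 1.637×10⁻⁸ = 68020 N = 68.02 kN.
σ_{stainless steel} = P/A₁ = 68020/1375 = 49.47 MPa, tensile.

σ ≈ 49.5 MPa (tensile)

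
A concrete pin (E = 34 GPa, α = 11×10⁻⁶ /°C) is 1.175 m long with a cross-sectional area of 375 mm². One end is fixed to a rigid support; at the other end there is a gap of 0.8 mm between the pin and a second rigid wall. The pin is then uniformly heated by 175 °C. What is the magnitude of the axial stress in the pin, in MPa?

σ ≈ 42.3 MPa (compressive)

Free thermal elongation = αΔT L = 11×10⁻⁶ × 175 × 1175 = 2.262 mm.
The gap closes (δ_free > 0.8 mm) and the wall then resists a further 2.262 − 0.8 = 1.462 mm of expansion.
That suppressed elongation corresponds to σ = E·Δ/L = 34×10³ × 1.462/1175 = 42.3 MPa.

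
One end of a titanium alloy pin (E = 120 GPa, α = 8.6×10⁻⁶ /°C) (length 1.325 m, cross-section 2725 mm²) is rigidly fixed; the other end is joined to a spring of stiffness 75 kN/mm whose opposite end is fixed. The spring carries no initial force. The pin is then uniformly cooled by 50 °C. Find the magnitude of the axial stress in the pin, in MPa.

The unrestrained thermal change is αΔT L = 8.6×10⁻⁶ × 50 × 1325 = 0.5697 mm.
With a force P in the spring, the elastic change of the pin is PL/(AE) and that of the spring is P/k; compatibility requires their sum to equal δ_free.
So P = δ_free / [L/(AE) + 1/k] = 0.5697 / [ 1325/(2725×120×10³) + 1/(75×10³) ].
P = 0.5697 / 1.739×10⁻⁵ = 32770 N.
σ = P/A = 32770/2725 = 12.03 MPa.

σ ≈ 12 MPa (tensile)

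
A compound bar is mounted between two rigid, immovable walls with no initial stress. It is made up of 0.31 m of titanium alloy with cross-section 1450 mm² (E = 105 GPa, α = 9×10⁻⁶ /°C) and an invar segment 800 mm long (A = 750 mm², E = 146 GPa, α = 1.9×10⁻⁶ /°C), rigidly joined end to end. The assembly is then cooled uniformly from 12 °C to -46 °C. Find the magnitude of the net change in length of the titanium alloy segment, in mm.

|ΔL| ≈ 0.107 mm

With the walls removed the bar would change length by δ_free = Σ αᵢΔT Lᵢ = 9×10⁻⁶×58×310 + 1.9×10⁻⁶×58×800 = 0.25 mm.
The rigid supports impose zero overall length change; the single axial force P common to all segments must satisfy P Σ Lᵢ/(AᵢEᵢ) = δ_free.
The series flexibility is Σ Lᵢ/(AᵢEᵢ) = 310/(1450×105×10³) + 800/(750×146×10³) = 9.342×10⁻⁶ mm/N.
P = 0.25 / 9.342×10⁻⁶ = 26760 N = 26.76 kN, tensile.
For the titanium alloy segment, free thermal change = 9×10⁻⁶×58×310 = 0.1618 mm and elastic change from P = 26760×310/(1450×105×10³) = 0.05448 mm; these oppose, so the net change is 0.107 mm (segment shortens).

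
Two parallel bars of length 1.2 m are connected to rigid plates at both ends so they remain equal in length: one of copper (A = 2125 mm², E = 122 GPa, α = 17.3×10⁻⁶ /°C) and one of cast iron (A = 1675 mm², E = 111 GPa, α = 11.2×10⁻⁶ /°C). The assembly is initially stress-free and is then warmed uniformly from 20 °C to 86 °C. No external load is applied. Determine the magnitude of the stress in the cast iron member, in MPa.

σ ≈ 26 MPa (tensile)

Both members must finish at the same length. With the larger α, the copper tends to over-expand; the plates restrain it, putting the copper in compression and the cast iron in tension. With no external load the two internal forces are equal and opposite, magnitude P.
Equating the net (thermal + elastic) strains gives |α₁ − α₂|·ΔT = P·[1/(A₁E₁) + 1/(A₂E₂)].
|α₁ − α₂|·ΔT = 6.1×10⁻⁶ × 66 = 0.0004026.
1/(A₁E₁) + 1/(A₂E₂) = 1/(2125×122×10³) + 1/(1675×111×10³) = 9.236×10⁻⁹ N⁻¹.
So P = 0.0004026 / 9.236×10⁻⁹ = 43.59 kN.
σ_{cast iron} = P/A₂ = 43590/1675 = 26.02 MPa, tensile.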